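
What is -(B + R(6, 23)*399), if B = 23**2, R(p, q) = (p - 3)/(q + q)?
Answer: -25531/46 ≈ -555.02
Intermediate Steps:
R(p, q) = (-3 + p)/(2*q) (R(p, q) = (-3 + p)/((2*q)) = (-3 + p)*(1/(2*q)) = (-3 + p)/(2*q))
B = 529
-(B + R(6, 23)*399) = -(529 + ((1/2)*(-3 + 6)/23)*399) = -(529 + ((1/2)*(1/23)*3)*399) = -(529 + (3/46)*399) = -(529 + 1197/46) = -1*25531/46 = -25531/46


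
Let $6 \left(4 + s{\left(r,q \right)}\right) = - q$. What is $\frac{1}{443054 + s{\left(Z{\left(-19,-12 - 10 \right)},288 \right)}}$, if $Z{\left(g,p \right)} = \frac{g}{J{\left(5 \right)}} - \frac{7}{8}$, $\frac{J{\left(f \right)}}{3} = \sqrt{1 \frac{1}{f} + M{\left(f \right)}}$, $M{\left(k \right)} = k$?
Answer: $\frac{1}{443002} \approx 2.2573 \cdot 10^{-6}$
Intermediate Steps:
$J{\left(f \right)} = 3 \sqrt{f + \frac{1}{f}}$ ($J{\left(f \right)} = 3 \sqrt{1 \frac{1}{f} + f} = 3 \sqrt{\frac{1}{f} + f} = 3 \sqrt{f + \frac{1}{f}}$)
$Z{\left(g,p \right)} = - \frac{7}{8} + \frac{g \sqrt{130}}{78}$ ($Z{\left(g,p \right)} = \frac{g}{3 \sqrt{5 + \frac{1}{5}}} - \frac{7}{8} = \frac{g}{3 \sqrt{\frac{26}{5}}} - \frac{7}{8} = \frac{g}{3 \frac{\sqrt{130}}{5}} - \frac{7}{8} = \frac{g}{\frac{3}{5} \sqrt{130}} - \frac{7}{8} = g \frac{\sqrt{130}}{78} - \frac{7}{8} = \frac{g \sqrt{130}}{78} - \frac{7}{8} = - \frac{7}{8} + \frac{g \sqrt{130}}{78}$)
$s{\left(r,q \right)} = -4 - \frac{q}{6}$ ($s{\left(r,q \right)} = -4 + \frac{\left(-1\right) q}{6} = -4 - \frac{q}{6}$)
$\frac{1}{443054 + s{\left(Z{\left(-19,-12 - 10 \right)},288 \right)}} = \frac{1}{443054 - 52} = \frac{1}{443002}$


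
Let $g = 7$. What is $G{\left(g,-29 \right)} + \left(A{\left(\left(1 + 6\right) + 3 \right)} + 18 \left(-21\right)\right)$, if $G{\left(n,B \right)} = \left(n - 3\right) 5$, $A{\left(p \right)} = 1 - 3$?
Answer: $-360$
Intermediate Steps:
$A{\left(p \right)} = -2$ ($A{\left(p \right)} = 1 - 3 = -2$)
$G{\left(n,B \right)} = -15 + 5 n$ ($G{\left(n,B \right)} = \left(-3 + n\right) 5 = -15 + 5 n$)
$G{\left(g,-29 \right)} + \left(A{\left(\left(1 + 6\right) + 3 \right)} + 18 \left(-21\right)\right) = \left(-15 + 5 \cdot 7\right) + \left(-2 + 18 \left(-21\right)\right) = \left(-15 + 35\right) - 380 = 20 - 380 = -360$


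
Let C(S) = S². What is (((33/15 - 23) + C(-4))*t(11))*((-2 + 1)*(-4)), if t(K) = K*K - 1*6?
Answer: -2208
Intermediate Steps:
t(K) = -6 + K² (t(K) = K² - 6 = -6 + K²)
(((33/15 - 23) + C(-4))*t(11))*((-2 + 1)*(-4)) = (((33/15 - 23) + (-4)²)*(-6 + 11²))*((-2 + 1)*(-4)) = (((33*(1/15) - 23) + 16)*(-6 + 121))*(-1*(-4)) = (((11/5 - 23) + 16)*115)*4 = ((-104/5 + 16)*115)*4 = -24/5*115*4 = -552*4 = -2208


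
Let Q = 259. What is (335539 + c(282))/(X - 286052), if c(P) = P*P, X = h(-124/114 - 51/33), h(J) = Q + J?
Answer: -260244501/179193862 ≈ -1.4523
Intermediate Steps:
h(J) = 259 + J
X = 160742/627 (X = 259 + (-124/114 - 51/33) = 259 + (-124*1/114 - 51*1/33) = 259 + (-62/57 - 17/11) = 259 - 1651/627 = 160742/627 ≈ 256.37)
c(P) = P**2
(335539 + c(282))/(X - 286052) = (335539 + 282**2)/(160742/627 - 286052) = (335539 + 79524)/(-179193862/627) = 415063*(-627/179193862) = -260244501/179193862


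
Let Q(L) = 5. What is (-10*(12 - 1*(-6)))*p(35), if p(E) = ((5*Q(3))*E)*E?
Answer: -5512500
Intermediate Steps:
p(E) = 25*E**2 (p(E) = ((5*5)*E)*E = (25*E)*E = 25*E**2)
(-10*(12 - 1*(-6)))*p(35) = (-10*(12 - 1*(-6)))*(25*35**2) = (-10*(12 + 6))*(25*1225) = -10*18*30625 = -180*30625 = -5512500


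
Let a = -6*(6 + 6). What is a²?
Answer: 5184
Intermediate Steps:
a = -72 (a = -6*12 = -72)
a² = (-72)² = 5184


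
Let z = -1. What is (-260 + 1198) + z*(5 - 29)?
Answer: 962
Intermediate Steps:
(-260 + 1198) + z*(5 - 29) = (-260 + 1198) - (5 - 29) = 938 - 1*(-24) = 938 + 24 = 962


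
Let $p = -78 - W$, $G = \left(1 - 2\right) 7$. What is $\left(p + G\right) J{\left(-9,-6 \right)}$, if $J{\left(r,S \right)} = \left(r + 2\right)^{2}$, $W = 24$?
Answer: $-5341$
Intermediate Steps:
$G = -7$ ($G = \left(-1\right) 7 = -7$)
$p = -102$ ($p = -78 - 24 = -102$)
$J{\left(r,S \right)} = \left(2 + r\right)^{2}$
$\left(p + G\right) J{\left(-9,-6 \right)} = \left(-102 - 7\right) \left(2 - 9\right)^{2} = - 109 \left(-7\right)^{2} = \left(-109\right) 49 = -5341$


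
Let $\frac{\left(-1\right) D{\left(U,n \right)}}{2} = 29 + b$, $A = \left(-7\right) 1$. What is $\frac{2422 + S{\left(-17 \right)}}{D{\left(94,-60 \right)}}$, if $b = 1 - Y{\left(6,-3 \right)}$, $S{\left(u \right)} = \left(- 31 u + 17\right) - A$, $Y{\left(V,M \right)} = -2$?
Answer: $- \frac{2973}{64} \approx -46.453$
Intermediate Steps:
$A = -7$
$S{\left(u \right)} = 24 - 31 u$ ($S{\left(u \right)} = \left(- 31 u + 17\right) - -7 = \left(17 - 31 u\right) + 7 = 24 - 31 u$)
$b = 3$ ($b = 1 - -2 = 1 + 2 = 3$)
$D{\left(U,n \right)} = -64$ ($D{\left(U,n \right)} = - 2 \left(29 + 3\right) = \left(-2\right) 32 = -64$)
$\frac{2422 + S{\left(-17 \right)}}{D{\left(94,-60 \right)}} = \frac{2422 + \left(24 - -527\right)}{-64} = \left(2422 + \left(24 + 527\right)\right) \left(- \frac{1}{64}\right) = \left(2422 + 551\right) \left(- \frac{1}{64}\right) = 2973 \left(- \frac{1}{64}\right) = - \frac{2973}{64}$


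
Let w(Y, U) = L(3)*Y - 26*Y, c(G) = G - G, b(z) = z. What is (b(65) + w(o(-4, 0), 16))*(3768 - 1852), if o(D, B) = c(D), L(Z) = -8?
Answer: 124540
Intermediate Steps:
c(G) = 0
o(D, B) = 0
w(Y, U) = -34*Y (w(Y, U) = -8*Y - 26*Y = -34*Y)
(b(65) + w(o(-4, 0), 16))*(3768 - 1852) = (65 - 34*0)*(3768 - 1852) = (65 + 0)*1916 = 65*1916 = 124540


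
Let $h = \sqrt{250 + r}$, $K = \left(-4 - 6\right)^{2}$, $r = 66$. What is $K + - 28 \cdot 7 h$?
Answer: $100 - 392 \sqrt{79} \approx -3384.2$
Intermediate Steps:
$K = 100$ ($K = \left(-10\right)^{2} = 100$)
$h = 2 \sqrt{79}$ ($h = \sqrt{250 + 66} = \sqrt{316} = 2 \sqrt{79} \approx 17.776$)
$K + - 28 \cdot 7 h = 100 + - 28 \cdot 7 \cdot 2 \sqrt{79} = 100 + \left(-1\right) 196 \cdot 2 \sqrt{79} = 100 - 196 \cdot 2 \sqrt{79} = 100 - 392 \sqrt{79}$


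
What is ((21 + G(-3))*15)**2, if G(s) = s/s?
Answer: 108900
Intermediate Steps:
G(s) = 1
((21 + G(-3))*15)**2 = ((21 + 1)*15)**2 = (22*15)**2 = 330**2 = 108900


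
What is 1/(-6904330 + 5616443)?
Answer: -1/1287887 ≈ -7.7647e-7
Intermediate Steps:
1/(-6904330 + 5616443) = 1/(-1287887) = -1/1287887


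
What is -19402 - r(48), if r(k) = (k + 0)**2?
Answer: -21706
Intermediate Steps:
r(k) = k**2
-19402 - r(48) = -19402 - 1*48**2 = -19402 - 1*2304 = -19402 - 2304 = -21706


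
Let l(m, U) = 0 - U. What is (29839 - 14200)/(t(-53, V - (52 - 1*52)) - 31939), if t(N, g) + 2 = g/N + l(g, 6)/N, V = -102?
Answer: -276289/564255 ≈ -0.48965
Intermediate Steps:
l(m, U) = -U
t(N, g) = -2 - 6/N + g/N (t(N, g) = -2 + (g/N + (-1*6)/N) = -2 + (g/N - 6/N) = -2 + (-6/N + g/N) = -2 - 6/N + g/N)
(29839 - 14200)/(t(-53, V - (52 - 1*52)) - 31939) = (29839 - 14200)/((-6 + (-102 - (52 - 1*52)) - 2*(-53))/(-53) - 31939) = 15639/(-(-6 + (-102 - (52 - 52)) + 106)/53 - 31939) = 15639/(-(-6 + (-102 - 1*0) + 106)/53 - 31939) = 15639/(-(-6 + (-102 + 0) + 106)/53 - 31939) = 15639/(-(-6 - 102 + 106)/53 - 31939) = 15639/(-1/53*(-2) - 31939) = 15639/(2/53 - 31939) = 15639/(-1692765/53) = 15639*(-53/1692765) = -276289/564255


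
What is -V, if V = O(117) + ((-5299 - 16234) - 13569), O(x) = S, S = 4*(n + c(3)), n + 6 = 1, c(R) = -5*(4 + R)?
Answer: 35262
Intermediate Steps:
c(R) = -20 - 5*R
n = -5 (n = -6 + 1 = -5)
S = -160 (S = 4*(-5 + (-20 - 5*3)) = 4*(-5 + (-20 - 15)) = 4*(-5 - 35) = 4*(-40) = -160)
O(x) = -160
V = -35262 (V = -160 + ((-5299 - 16234) - 13569) = -160 + (-21533 - 13569) = -160 - 35102 = -35262)
-V = -1*(-35262) = 35262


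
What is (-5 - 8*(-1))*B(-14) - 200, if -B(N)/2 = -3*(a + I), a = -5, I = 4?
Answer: -218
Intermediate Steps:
B(N) = -6 (B(N) = -(-6)*(-5 + 4) = -(-6)*(-1) = -2*3 = -6)
(-5 - 8*(-1))*B(-14) - 200 = (-5 - 8*(-1))*(-6) - 200 = (-5 + 8)*(-6) - 200 = 3*(-6) - 200 = -18 - 200 = -218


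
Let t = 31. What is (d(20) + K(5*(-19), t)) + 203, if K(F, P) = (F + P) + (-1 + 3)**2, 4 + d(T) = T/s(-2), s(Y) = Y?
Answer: 129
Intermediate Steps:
d(T) = -4 - T/2 (d(T) = -4 + T/(-2) = -4 + T*(-1/2) = -4 - T/2)
K(F, P) = 4 + F + P (K(F, P) = (F + P) + 2**2 = (F + P) + 4 = 4 + F + P)
(d(20) + K(5*(-19), t)) + 203 = ((-4 - 1/2*20) + (4 + 5*(-19) + 31)) + 203 = ((-4 - 10) + (4 - 95 + 31)) + 203 = (-14 - 60) + 203 = -74 + 203 = 129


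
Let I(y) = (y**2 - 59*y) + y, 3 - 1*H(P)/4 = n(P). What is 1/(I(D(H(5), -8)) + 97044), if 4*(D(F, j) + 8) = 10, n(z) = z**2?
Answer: 4/389573 ≈ 1.0268e-5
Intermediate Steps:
H(P) = 12 - 4*P**2
D(F, j) = -11/2 (D(F, j) = -8 + (1/4)*10 = -8 + 5/2 = -11/2)
I(y) = y**2 - 58*y
1/(I(D(H(5), -8)) + 97044) = 1/(-11*(-58 - 11/2)/2 + 97044) = 1/(-11/2*(-127/2) + 97044) = 1/(1397/4 + 97044) = 1/(389573/4) = 4/389573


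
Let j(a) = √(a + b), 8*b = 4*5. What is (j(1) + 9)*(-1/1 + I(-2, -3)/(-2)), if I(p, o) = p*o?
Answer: -36 - 2*√14 ≈ -43.483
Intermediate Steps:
b = 5/2 (b = (4*5)/8 = (⅛)*20 = 5/2 ≈ 2.5000)
j(a) = √(5/2 + a) (j(a) = √(a + 5/2) = √(5/2 + a))
I(p, o) = o*p
(j(1) + 9)*(-1/1 + I(-2, -3)/(-2)) = (√(10 + 4*1)/2 + 9)*(-1/1 - 3*(-2)/(-2)) = (√(10 + 4)/2 + 9)*(-1*1 + 6*(-½)) = (√14/2 + 9)*(-1 - 3) = (9 + √14/2)*(-4) = -36 - 2*√14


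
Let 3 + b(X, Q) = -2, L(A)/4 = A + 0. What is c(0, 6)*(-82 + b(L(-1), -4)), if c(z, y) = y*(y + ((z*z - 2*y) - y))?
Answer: 6264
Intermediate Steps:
L(A) = 4*A (L(A) = 4*(A + 0) = 4*A)
b(X, Q) = -5 (b(X, Q) = -3 - 2 = -5)
c(z, y) = y*(z² - 2*y) (c(z, y) = y*(y + ((z² - 2*y) - y)) = y*(y + (z² - 3*y)) = y*(z² - 2*y))
c(0, 6)*(-82 + b(L(-1), -4)) = (6*(0² - 2*6))*(-82 - 5) = (6*(0 - 12))*(-87) = (6*(-12))*(-87) = -72*(-87) = 6264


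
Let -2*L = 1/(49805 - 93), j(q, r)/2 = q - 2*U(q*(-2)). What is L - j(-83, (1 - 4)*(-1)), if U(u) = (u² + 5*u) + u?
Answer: 11371520575/99424 ≈ 1.1437e+5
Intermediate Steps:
U(u) = u² + 6*u
j(q, r) = 2*q + 8*q*(6 - 2*q) (j(q, r) = 2*(q - 2*q*(-2)*(6 + q*(-2))) = 2*(q - 2*(-2*q)*(6 - 2*q)) = 2*(q - (-4)*q*(6 - 2*q)) = 2*(q + 4*q*(6 - 2*q)) = 2*q + 8*q*(6 - 2*q))
L = -1/99424 (L = -1/(2*(49805 - 93)) = -½/49712 = -½*1/49712 = -1/99424 ≈ -1.0058e-5)
L - j(-83, (1 - 4)*(-1)) = -1/99424 - 2*(-83)*(25 - 8*(-83)) = -1/99424 - 2*(-83)*(25 + 664) = -1/99424 - 2*(-83)*689 = -1/99424 - 1*(-114374) = -1/99424 + 114374 = 11371520575/99424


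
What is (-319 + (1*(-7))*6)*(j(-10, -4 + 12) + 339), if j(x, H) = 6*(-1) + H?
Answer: -123101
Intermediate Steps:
j(x, H) = -6 + H
(-319 + (1*(-7))*6)*(j(-10, -4 + 12) + 339) = (-319 + (1*(-7))*6)*((-6 + (-4 + 12)) + 339) = (-319 - 7*6)*((-6 + 8) + 339) = (-319 - 42)*(2 + 339) = -361*341 = -123101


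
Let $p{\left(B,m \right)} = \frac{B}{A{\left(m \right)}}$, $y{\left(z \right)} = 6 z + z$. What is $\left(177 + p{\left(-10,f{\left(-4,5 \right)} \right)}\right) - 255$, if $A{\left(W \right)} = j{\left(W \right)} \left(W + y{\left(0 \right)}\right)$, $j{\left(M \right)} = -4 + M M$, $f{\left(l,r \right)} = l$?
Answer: $- \frac{1867}{24} \approx -77.792$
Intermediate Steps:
$y{\left(z \right)} = 7 z$
$j{\left(M \right)} = -4 + M^{2}$
$A{\left(W \right)} = W \left(-4 + W^{2}\right)$ ($A{\left(W \right)} = \left(-4 + W^{2}\right) \left(W + 7 \cdot 0\right) = \left(-4 + W^{2}\right) \left(W + 0\right) = \left(-4 + W^{2}\right) W = W \left(-4 + W^{2}\right)$)
$p{\left(B,m \right)} = \frac{B}{m \left(-4 + m^{2}\right)}$
$\left(177 + p{\left(-10,f{\left(-4,5 \right)} \right)}\right) - 255 = \left(177 - \frac{10}{\left(-4\right) \left(-4 + \left(-4\right)^{2}\right)}\right) - 255 = \left(177 - - \frac{5}{2 \left(-4 + 16\right)}\right) - 255 = \left(177 - - \frac{5}{2 \cdot 12}\right) - 255 = \left(177 - \left(- \frac{5}{2}\right) \frac{1}{12}\right) - 255 = \left(177 + \frac{5}{24}\right) - 255 = \frac{4253}{24} - 255 = - \frac{1867}{24}$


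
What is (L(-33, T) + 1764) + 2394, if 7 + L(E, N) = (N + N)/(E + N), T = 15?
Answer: 12448/3 ≈ 4149.3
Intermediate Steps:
L(E, N) = -7 + 2*N/(E + N) (L(E, N) = -7 + (N + N)/(E + N) = -7 + (2*N)/(E + N) = -7 + 2*N/(E + N))
(L(-33, T) + 1764) + 2394 = ((-7*(-33) - 5*15)/(-33 + 15) + 1764) + 2394 = ((231 - 75)/(-18) + 1764) + 2394 = (-1/18*156 + 1764) + 2394 = (-26/3 + 1764) + 2394 = 5266/3 + 2394 = 12448/3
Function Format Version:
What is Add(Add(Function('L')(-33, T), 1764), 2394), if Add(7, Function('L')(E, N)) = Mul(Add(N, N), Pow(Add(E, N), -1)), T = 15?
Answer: Rational(12448, 3) ≈ 4149.3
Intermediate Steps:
Function('L')(E, N) = Add(-7, Mul(2, N, Pow(Add(E, N), -1))) (Function('L')(E, N) = Add(-7, Mul(Add(N, N), Pow(Add(E, N), -1))) = Add(-7, Mul(Mul(2, N), Pow(Add(E, N), -1))) = Add(-7, Mul(2, N, Pow(Add(E, N), -1))))
Add(Add(Function('L')(-33, T), 1764), 2394) = Add(Add(Mul(Pow(Add(-33, 15), -1), Add(Mul(-7, -33), Mul(-5, 15))), 1764), 2394) = Add(Add(Mul(Pow(-18, -1), Add(231, -75)), 1764), 2394) = Add(Add(Mul(Rational(-1, 18), 156), 1764), 2394) = Add(Add(Rational(-26, 3), 1764), 2394) = Add(Rational(5266, 3), 2394) = Rational(12448, 3)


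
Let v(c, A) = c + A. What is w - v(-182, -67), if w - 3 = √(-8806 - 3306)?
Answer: 252 + 4*I*√757 ≈ 252.0 + 110.05*I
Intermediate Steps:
v(c, A) = A + c
w = 3 + 4*I*√757 (w = 3 + √(-8806 - 3306) = 3 + √(-12112) = 3 + 4*I*√757 ≈ 3.0 + 110.05*I)
w - v(-182, -67) = (3 + 4*I*√757) - (-67 - 182) = (3 + 4*I*√757) - 1*(-249) = (3 + 4*I*√757) + 249 = 252 + 4*I*√757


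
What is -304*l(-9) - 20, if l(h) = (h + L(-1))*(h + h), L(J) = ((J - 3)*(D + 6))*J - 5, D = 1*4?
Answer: 142252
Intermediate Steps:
D = 4
L(J) = -5 + J*(-30 + 10*J) (L(J) = ((J - 3)*(4 + 6))*J - 5 = ((-3 + J)*10)*J - 5 = (-30 + 10*J)*J - 5 = J*(-30 + 10*J) - 5 = -5 + J*(-30 + 10*J))
l(h) = 2*h*(35 + h) (l(h) = (h + (-5 - 30*(-1) + 10*(-1)**2))*(h + h) = (h + (-5 + 30 + 10*1))*(2*h) = (h + (-5 + 30 + 10))*(2*h) = (h + 35)*(2*h) = (35 + h)*(2*h) = 2*h*(35 + h))
-304*l(-9) - 20 = -608*(-9)*(35 - 9) - 20 = -608*(-9)*26 - 20 = -304*(-468) - 20 = 142272 - 20 = 142252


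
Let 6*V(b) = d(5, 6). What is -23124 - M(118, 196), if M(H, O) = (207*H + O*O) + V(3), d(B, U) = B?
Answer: -515801/6 ≈ -85967.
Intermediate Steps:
V(b) = ⅚ (V(b) = (⅙)*5 = ⅚)
M(H, O) = ⅚ + O² + 207*H (M(H, O) = (207*H + O*O) + ⅚ = (207*H + O²) + ⅚ = (O² + 207*H) + ⅚ = ⅚ + O² + 207*H)
-23124 - M(118, 196) = -23124 - (⅚ + 196² + 207*118) = -23124 - (⅚ + 38416 + 24426) = -23124 - 1*377057/6 = -23124 - 377057/6 = -515801/6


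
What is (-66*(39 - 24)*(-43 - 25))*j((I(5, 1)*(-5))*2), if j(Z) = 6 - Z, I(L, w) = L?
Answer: 3769920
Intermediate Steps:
(-66*(39 - 24)*(-43 - 25))*j((I(5, 1)*(-5))*2) = (-66*(39 - 24)*(-43 - 25))*(6 - 5*(-5)*2) = (-990*(-68))*(6 - (-25)*2) = (-66*(-1020))*(6 - 1*(-50)) = 67320*(6 + 50) = 67320*56 = 3769920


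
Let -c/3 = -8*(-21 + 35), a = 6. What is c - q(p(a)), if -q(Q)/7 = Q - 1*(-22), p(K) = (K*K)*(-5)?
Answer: -770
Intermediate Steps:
p(K) = -5*K² (p(K) = K²*(-5) = -5*K²)
q(Q) = -154 - 7*Q (q(Q) = -7*(Q - 1*(-22)) = -7*(Q + 22) = -7*(22 + Q) = -154 - 7*Q)
c = 336 (c = -(-24)*(-21 + 35) = -(-24)*14 = -3*(-112) = 336)
c - q(p(a)) = 336 - (-154 - (-35)*6²) = 336 - (-154 - (-35)*36) = 336 - (-154 - 7*(-180)) = 336 - (-154 + 1260) = 336 - 1*1106 = 336 - 1106 = -770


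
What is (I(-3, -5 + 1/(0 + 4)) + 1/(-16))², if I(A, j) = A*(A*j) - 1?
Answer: 491401/256 ≈ 1919.5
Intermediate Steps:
I(A, j) = -1 + j*A² (I(A, j) = j*A² - 1 = -1 + j*A²)
(I(-3, -5 + 1/(0 + 4)) + 1/(-16))² = ((-1 + (-5 + 1/(0 + 4))*(-3)²) + 1/(-16))² = ((-1 + (-5 + 1/4)*9) - 1/16)² = ((-1 + (-5 + ¼)*9) - 1/16)² = ((-1 - 19/4*9) - 1/16)² = ((-1 - 171/4) - 1/16)² = (-175/4 - 1/16)² = (-701/16)² = 491401/256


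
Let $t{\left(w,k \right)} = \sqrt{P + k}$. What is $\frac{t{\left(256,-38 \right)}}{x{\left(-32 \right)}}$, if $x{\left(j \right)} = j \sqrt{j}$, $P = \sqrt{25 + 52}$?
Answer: $- \frac{\sqrt{76 - 2 \sqrt{77}}}{256} \approx -0.029864$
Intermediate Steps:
$P = \sqrt{77} \approx 8.775$
$x{\left(j \right)} = j^{\frac{3}{2}}$
$t{\left(w,k \right)} = \sqrt{k + \sqrt{77}}$ ($t{\left(w,k \right)} = \sqrt{\sqrt{77} + k} = \sqrt{k + \sqrt{77}}$)
$\frac{t{\left(256,-38 \right)}}{x{\left(-32 \right)}} = \frac{\sqrt{-38 + \sqrt{77}}}{\left(-32\right)^{\frac{3}{2}}} = \frac{\sqrt{-38 + \sqrt{77}}}{\left(-128\right) i \sqrt{2}} = \sqrt{-38 + \sqrt{77}} \frac{i \sqrt{2}}{256} = \frac{i \sqrt{2} \sqrt{-38 + \sqrt{77}}}{256}$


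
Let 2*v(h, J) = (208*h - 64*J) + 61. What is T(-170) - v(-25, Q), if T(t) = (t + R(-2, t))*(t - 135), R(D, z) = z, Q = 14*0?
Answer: 212539/2 ≈ 1.0627e+5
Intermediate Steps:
Q = 0
v(h, J) = 61/2 - 32*J + 104*h (v(h, J) = ((208*h - 64*J) + 61)/2 = ((-64*J + 208*h) + 61)/2 = (61 - 64*J + 208*h)/2 = 61/2 - 32*J + 104*h)
T(t) = 2*t*(-135 + t) (T(t) = (t + t)*(t - 135) = (2*t)*(-135 + t) = 2*t*(-135 + t))
T(-170) - v(-25, Q) = 2*(-170)*(-135 - 170) - (61/2 - 32*0 + 104*(-25)) = 2*(-170)*(-305) - (61/2 + 0 - 2600) = 103700 - 1*(-5139/2) = 103700 + 5139/2 = 212539/2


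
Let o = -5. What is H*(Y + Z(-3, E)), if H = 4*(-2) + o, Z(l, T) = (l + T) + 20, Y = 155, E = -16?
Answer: -2028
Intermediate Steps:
Z(l, T) = 20 + T + l (Z(l, T) = (T + l) + 20 = 20 + T + l)
H = -13 (H = 4*(-2) - 5 = -8 - 5 = -13)
H*(Y + Z(-3, E)) = -13*(155 + (20 - 16 - 3)) = -13*(155 + 1) = -13*156 = -2028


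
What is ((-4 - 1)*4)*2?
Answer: -40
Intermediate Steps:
((-4 - 1)*4)*2 = -5*4*2 = -20*2 = -40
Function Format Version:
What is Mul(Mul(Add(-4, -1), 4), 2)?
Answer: -40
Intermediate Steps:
Mul(Mul(Add(-4, -1), 4), 2) = Mul(Mul(-5, 4), 2) = Mul(-20, 2) = -40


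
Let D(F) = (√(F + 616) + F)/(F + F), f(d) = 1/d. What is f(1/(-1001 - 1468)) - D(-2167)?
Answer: -4939/2 + I*√1551/4334 ≈ -2469.5 + 0.0090869*I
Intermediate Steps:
D(F) = (F + √(616 + F))/(2*F) (D(F) = (√(616 + F) + F)/((2*F)) = (F + √(616 + F))*(1/(2*F)) = (F + √(616 + F))/(2*F))
f(1/(-1001 - 1468)) - D(-2167) = 1/(1/(-1001 - 1468)) - (-2167 + √(616 - 2167))/(2*(-2167)) = 1/(1/(-2469)) - (-1)*(-2167 + √(-1551))/(2*2167) = 1/(-1/2469) - (-1)*(-2167 + I*√1551)/(2*2167) = -2469 - (½ - I*√1551/4334) = -2469 + (-½ + I*√1551/4334) = -4939/2 + I*√1551/4334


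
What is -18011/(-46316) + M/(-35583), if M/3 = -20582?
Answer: 1166904383/549354076 ≈ 2.1241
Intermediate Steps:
M = -61746 (M = 3*(-20582) = -61746)
-18011/(-46316) + M/(-35583) = -18011/(-46316) - 61746/(-35583) = -18011*(-1/46316) - 61746*(-1/35583) = 18011/46316 + 20582/11861 = 1166904383/549354076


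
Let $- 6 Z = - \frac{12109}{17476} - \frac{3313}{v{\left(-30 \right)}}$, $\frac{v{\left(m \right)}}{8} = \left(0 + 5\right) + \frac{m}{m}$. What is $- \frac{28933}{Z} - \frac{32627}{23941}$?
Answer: $- \frac{872063081558951}{350012751505} \approx -2491.5$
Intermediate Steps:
$v{\left(m \right)} = 48$ ($v{\left(m \right)} = 8 \left(\left(0 + 5\right) + \frac{m}{m}\right) = 8 \left(5 + 1\right) = 8 \cdot 6 = 48$)
$Z = \frac{14619805}{1258272}$ ($Z = - \frac{- \frac{12109}{17476} - \frac{3313}{48}}{6} = \left(- \frac{1}{6}\right) \left(- \frac{14619805}{209712}\right) = \frac{14619805}{1258272} \approx 11.619$)
$- \frac{28933}{Z} - \frac{32627}{23941} = - \frac{28933}{\frac{14619805}{1258272}} - \frac{32627}{23941} = \left(-28933\right) \frac{1258272}{14619805} - \frac{32627}{23941} = - \frac{36405583776}{14619805} - \frac{32627}{23941} = - \frac{872063081558951}{350012751505}$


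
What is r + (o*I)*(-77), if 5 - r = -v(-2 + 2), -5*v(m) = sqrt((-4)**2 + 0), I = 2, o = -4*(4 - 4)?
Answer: 21/5 ≈ 4.2000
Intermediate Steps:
o = 0 (o = -4*0 = 0)
v(m) = -4/5 (v(m) = -sqrt((-4)**2 + 0)/5 = -sqrt(16 + 0)/5 = -sqrt(16)/5 = -1/5*4 = -4/5)
r = 21/5 (r = 5 - (-1)*(-4)/5 = 5 - 1*4/5 = 5 - 4/5 = 21/5 ≈ 4.2000)
r + (o*I)*(-77) = 21/5 + (0*2)*(-77) = 21/5 + 0*(-77) = 21/5 + 0 = 21/5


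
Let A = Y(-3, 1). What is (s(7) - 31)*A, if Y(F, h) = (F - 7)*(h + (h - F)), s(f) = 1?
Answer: 1500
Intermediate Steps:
Y(F, h) = (-7 + F)*(-F + 2*h)
A = -50 (A = -1*(-3)² - 14*1 + 7*(-3) + 2*(-3)*1 = -1*9 - 14 - 21 - 6 = -9 - 14 - 21 - 6 = -50)
(s(7) - 31)*A = (1 - 31)*(-50) = -30*(-50) = 1500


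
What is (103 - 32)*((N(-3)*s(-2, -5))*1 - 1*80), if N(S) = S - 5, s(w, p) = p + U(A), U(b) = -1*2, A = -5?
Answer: -1704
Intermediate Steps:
U(b) = -2
s(w, p) = -2 + p (s(w, p) = p - 2 = -2 + p)
N(S) = -5 + S
(103 - 32)*((N(-3)*s(-2, -5))*1 - 1*80) = (103 - 32)*(((-5 - 3)*(-2 - 5))*1 - 1*80) = 71*(-8*(-7)*1 - 80) = 71*(56*1 - 80) = 71*(56 - 80) = 71*(-24) = -1704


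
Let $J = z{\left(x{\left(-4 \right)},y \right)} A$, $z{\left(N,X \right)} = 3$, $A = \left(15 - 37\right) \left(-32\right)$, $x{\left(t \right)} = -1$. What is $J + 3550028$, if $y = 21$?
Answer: $3552140$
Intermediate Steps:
$A = 704$ ($A = \left(15 - 37\right) \left(-32\right) = \left(-22\right) \left(-32\right) = 704$)
$J = 2112$ ($J = 3 \cdot 704 = 2112$)
$J + 3550028 = 2112 + 3550028 = 3552140$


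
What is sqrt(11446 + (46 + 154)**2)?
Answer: sqrt(51446) ≈ 226.82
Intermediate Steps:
sqrt(11446 + (46 + 154)**2) = sqrt(11446 + 200**2) = sqrt(11446 + 40000) = sqrt(51446)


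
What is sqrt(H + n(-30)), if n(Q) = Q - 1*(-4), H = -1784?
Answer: I*sqrt(1810) ≈ 42.544*I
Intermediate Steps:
n(Q) = 4 + Q (n(Q) = Q + 4 = 4 + Q)
sqrt(H + n(-30)) = sqrt(-1784 + (4 - 30)) = sqrt(-1784 - 26) = sqrt(-1810) = I*sqrt(1810)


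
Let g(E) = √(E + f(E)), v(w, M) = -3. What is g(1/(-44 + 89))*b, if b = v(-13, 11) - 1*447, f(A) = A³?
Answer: -2*√10130/3 ≈ -67.099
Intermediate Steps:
g(E) = √(E + E³)
b = -450 (b = -3 - 1*447 = -3 - 447 = -450)
g(1/(-44 + 89))*b = √(1/(-44 + 89) + (1/(-44 + 89))³)*(-450) = √(1/45 + (1/45)³)*(-450) = √(1/45 + 1/91125)*(-450) = √(2026/91125)*(-450) = (√10130/675)*(-450) = -2*√10130/3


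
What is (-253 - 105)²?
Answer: 128164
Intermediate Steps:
(-253 - 105)² = (-358)² = 128164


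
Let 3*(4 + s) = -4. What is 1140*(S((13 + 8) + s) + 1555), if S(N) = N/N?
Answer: 1773840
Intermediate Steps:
s = -16/3 (s = -4 + (1/3)*(-4) = -4 - 4/3 = -16/3 ≈ -5.3333)
S(N) = 1
1140*(S((13 + 8) + s) + 1555) = 1140*(1 + 1555) = 1140*1556 = 1773840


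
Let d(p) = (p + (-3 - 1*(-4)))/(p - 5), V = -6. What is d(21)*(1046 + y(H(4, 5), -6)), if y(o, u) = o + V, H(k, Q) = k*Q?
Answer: 2915/2 ≈ 1457.5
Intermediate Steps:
d(p) = (1 + p)/(-5 + p) (d(p) = (p + (-3 + 4))/(-5 + p) = (p + 1)/(-5 + p) = (1 + p)/(-5 + p))
H(k, Q) = Q*k
y(o, u) = -6 + o (y(o, u) = o - 6 = -6 + o)
d(21)*(1046 + y(H(4, 5), -6)) = ((1 + 21)/(-5 + 21))*(1046 + (-6 + 5*4)) = (22/16)*(1046 + (-6 + 20)) = ((1/16)*22)*(1046 + 14) = (11/8)*1060 = 2915/2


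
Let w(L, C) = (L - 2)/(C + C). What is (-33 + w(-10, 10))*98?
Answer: -16464/5 ≈ -3292.8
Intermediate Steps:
w(L, C) = (-2 + L)/(2*C) (w(L, C) = (-2 + L)/((2*C)) = (-2 + L)*(1/(2*C)) = (-2 + L)/(2*C))
(-33 + w(-10, 10))*98 = (-33 + (½)*(-2 - 10)/10)*98 = (-33 + (½)*(⅒)*(-12))*98 = (-33 - ⅗)*98 = -168/5*98 = -16464/5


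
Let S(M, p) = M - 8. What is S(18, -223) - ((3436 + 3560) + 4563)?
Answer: -11549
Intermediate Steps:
S(M, p) = -8 + M
S(18, -223) - ((3436 + 3560) + 4563) = (-8 + 18) - ((3436 + 3560) + 4563) = 10 - (6996 + 4563) = 10 - 1*11559 = 10 - 11559 = -11549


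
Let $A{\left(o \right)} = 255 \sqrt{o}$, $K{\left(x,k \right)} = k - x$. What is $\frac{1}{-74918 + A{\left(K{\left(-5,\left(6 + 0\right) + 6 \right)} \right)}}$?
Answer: $- \frac{74918}{5611601299} - \frac{255 \sqrt{17}}{5611601299} \approx -1.3538 \cdot 10^{-5}$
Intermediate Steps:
$\frac{1}{-74918 + A{\left(K{\left(-5,\left(6 + 0\right) + 6 \right)} \right)}} = \frac{1}{-74918 + 255 \sqrt{\left(\left(6 + 0\right) + 6\right) - -5}} = \frac{1}{-74918 + 255 \sqrt{\left(6 + 6\right) + 5}} = \frac{1}{-74918 + 255 \sqrt{12 + 5}} = \frac{1}{-74918 + 255 \sqrt{17}}$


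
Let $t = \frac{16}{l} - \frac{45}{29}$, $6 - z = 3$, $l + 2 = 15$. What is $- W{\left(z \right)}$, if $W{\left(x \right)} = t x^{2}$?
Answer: $\frac{1089}{377} \approx 2.8886$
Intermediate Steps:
$l = 13$ ($l = -2 + 15 = 13$)
$z = 3$ ($z = 6 - 3 = 3$)
$t = - \frac{121}{377}$ ($t = \frac{16}{13} - \frac{45}{29} = - \frac{121}{377} \approx -0.32095$)
$W{\left(x \right)} = - \frac{121 x^{2}}{377}$
$- W{\left(z \right)} = - \frac{\left(-121\right) 3^{2}}{377} = - \frac{\left(-121\right) 9}{377} = \left(-1\right) \left(- \frac{1089}{377}\right) = \frac{1089}{377}$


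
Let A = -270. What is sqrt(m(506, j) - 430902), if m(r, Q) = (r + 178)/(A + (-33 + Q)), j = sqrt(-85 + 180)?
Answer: 3*sqrt(-14507110 + 47878*sqrt(95))/sqrt(303 - sqrt(95)) ≈ 656.43*I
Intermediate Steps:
j = sqrt(95) ≈ 9.7468
m(r, Q) = (178 + r)/(-303 + Q) (m(r, Q) = (r + 178)/(-270 + (-33 + Q)) = (178 + r)/(-303 + Q))
sqrt(m(506, j) - 430902) = sqrt((178 + 506)/(-303 + sqrt(95)) - 430902) = sqrt(684/(-303 + sqrt(95)) - 430902) = sqrt(-430902 + 684/(-303 + sqrt(95)))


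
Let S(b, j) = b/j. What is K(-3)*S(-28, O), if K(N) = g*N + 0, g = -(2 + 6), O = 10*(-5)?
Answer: 336/25 ≈ 13.440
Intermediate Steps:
O = -50
g = -8 (g = -1*8 = -8)
K(N) = -8*N (K(N) = -8*N + 0 = -8*N)
K(-3)*S(-28, O) = (-8*(-3))*(-28/(-50)) = 24*(-28*(-1/50)) = 24*(14/25) = 336/25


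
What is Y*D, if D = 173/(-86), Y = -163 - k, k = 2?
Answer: 28545/86 ≈ 331.92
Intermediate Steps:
Y = -165 (Y = -163 - 1*2 = -163 - 2 = -165)
D = -173/86 (D = 173*(-1/86) = -173/86 ≈ -2.0116)
Y*D = -165*(-173/86) = 28545/86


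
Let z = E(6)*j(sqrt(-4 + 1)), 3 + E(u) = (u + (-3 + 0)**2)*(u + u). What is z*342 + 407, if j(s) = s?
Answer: 407 + 60534*I*sqrt(3) ≈ 407.0 + 1.0485e+5*I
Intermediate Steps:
E(u) = -3 + 2*u*(9 + u) (E(u) = -3 + (u + (-3 + 0)**2)*(u + u) = -3 + (u + (-3)**2)*(2*u) = -3 + (u + 9)*(2*u) = -3 + (9 + u)*(2*u) = -3 + 2*u*(9 + u))
z = 177*I*sqrt(3) (z = (-3 + 2*6**2 + 18*6)*sqrt(-4 + 1) = (-3 + 2*36 + 108)*sqrt(-3) = (-3 + 72 + 108)*(I*sqrt(3)) = 177*(I*sqrt(3)) = 177*I*sqrt(3) ≈ 306.57*I)
z*342 + 407 = (177*I*sqrt(3))*342 + 407 = 60534*I*sqrt(3) + 407 = 407 + 60534*I*sqrt(3)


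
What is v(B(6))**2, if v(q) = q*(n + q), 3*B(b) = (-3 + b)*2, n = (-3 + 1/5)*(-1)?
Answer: 2304/25 ≈ 92.160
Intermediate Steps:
n = 14/5 (n = (-3 + 1/5)*(-1) = -14/5*(-1) = 14/5 ≈ 2.8000)
B(b) = -2 + 2*b/3 (B(b) = ((-3 + b)*2)/3 = (-6 + 2*b)/3 = -2 + 2*b/3)
v(q) = q*(14/5 + q)
v(B(6))**2 = ((-2 + (2/3)*6)*(14 + 5*(-2 + (2/3)*6))/5)**2 = ((-2 + 4)*(14 + 5*(-2 + 4))/5)**2 = ((1/5)*2*(14 + 5*2))**2 = ((1/5)*2*(14 + 10))**2 = ((1/5)*2*24)**2 = (48/5)**2 = 2304/25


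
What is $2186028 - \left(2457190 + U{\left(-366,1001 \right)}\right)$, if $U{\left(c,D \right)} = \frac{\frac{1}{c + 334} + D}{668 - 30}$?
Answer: $- \frac{5536075423}{20416} \approx -2.7116 \cdot 10^{5}$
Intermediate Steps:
$U{\left(c,D \right)} = \frac{D}{638} + \frac{1}{638 \left(334 + c\right)}$ ($U{\left(c,D \right)} = \frac{\frac{1}{334 + c} + D}{638} = \left(D + \frac{1}{334 + c}\right) \frac{1}{638} = \frac{D}{638} + \frac{1}{638 \left(334 + c\right)}$)
$2186028 - \left(2457190 + U{\left(-366,1001 \right)}\right) = 2186028 - \left(2457190 + \frac{1 + 334 \cdot 1001 + 1001 \left(-366\right)}{638 \left(334 - 366\right)}\right) = 2186028 - \left(2457190 + \frac{1 + 334334 - 366366}{638 \left(-32\right)}\right) = 2186028 - \left(2457190 + \frac{1}{638} \left(- \frac{1}{32}\right) \left(-32031\right)\right) = 2186028 - \left(2457190 + \frac{32031}{20416}\right) = 2186028 - \frac{50166023071}{20416} = - \frac{5536075423}{20416}$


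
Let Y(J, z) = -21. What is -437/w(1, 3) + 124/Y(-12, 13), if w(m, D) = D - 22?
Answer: 359/21 ≈ 17.095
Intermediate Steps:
w(m, D) = -22 + D
-437/w(1, 3) + 124/Y(-12, 13) = -437/(-22 + 3) + 124/(-21) = -437/(-19) + 124*(-1/21) = -437*(-1/19) - 124/21 = 23 - 124/21 = 359/21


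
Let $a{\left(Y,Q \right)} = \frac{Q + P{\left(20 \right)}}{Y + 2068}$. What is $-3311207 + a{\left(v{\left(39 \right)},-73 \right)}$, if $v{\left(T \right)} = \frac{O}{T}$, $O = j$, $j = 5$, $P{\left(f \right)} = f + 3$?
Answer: $- \frac{267072024949}{80657} \approx -3.3112 \cdot 10^{6}$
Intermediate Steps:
$P{\left(f \right)} = 3 + f$
$O = 5$
$v{\left(T \right)} = \frac{5}{T}$
$a{\left(Y,Q \right)} = \frac{23 + Q}{2068 + Y}$ ($a{\left(Y,Q \right)} = \frac{Q + \left(3 + 20\right)}{Y + 2068} = \frac{Q + 23}{2068 + Y} = \frac{23 + Q}{2068 + Y}$)
$-3311207 + a{\left(v{\left(39 \right)},-73 \right)} = -3311207 + \frac{23 - 73}{2068 + \frac{5}{39}} = -3311207 + \frac{1}{2068 + 5 \cdot \frac{1}{39}} \left(-50\right) = -3311207 + \frac{1}{2068 + \frac{5}{39}} \left(-50\right) = -3311207 + \frac{1}{\frac{80657}{39}} \left(-50\right) = -3311207 + \frac{39}{80657} \left(-50\right) = -3311207 - \frac{1950}{80657} = - \frac{267072024949}{80657}$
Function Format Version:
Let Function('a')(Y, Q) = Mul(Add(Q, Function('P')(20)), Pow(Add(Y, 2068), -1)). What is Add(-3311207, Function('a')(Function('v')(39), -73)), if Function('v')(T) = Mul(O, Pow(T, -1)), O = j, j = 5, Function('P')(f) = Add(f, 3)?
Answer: Rational(-267072024949, 80657) ≈ -3.3112e+6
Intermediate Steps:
Function('P')(f) = Add(3, f)
O = 5
Function('v')(T) = Mul(5, Pow(T, -1))
Function('a')(Y, Q) = Mul(Pow(Add(2068, Y), -1), Add(23, Q)) (Function('a')(Y, Q) = Mul(Add(Q, Add(3, 20)), Pow(Add(Y, 2068), -1)) = Mul(Add(Q, 23), Pow(Add(2068, Y), -1)) = Mul(Add(23, Q), Pow(Add(2068, Y), -1)) = Mul(Pow(Add(2068, Y), -1), Add(23, Q)))
Add(-3311207, Function('a')(Function('v')(39), -73)) = Add(-3311207, Mul(Pow(Add(2068, Mul(5, Pow(39, -1))), -1), Add(23, -73))) = Add(-3311207, Mul(Pow(Add(2068, Mul(5, Rational(1, 39))), -1), -50)) = Add(-3311207, Mul(Pow(Add(2068, Rational(5, 39)), -1), -50)) = Add(-3311207, Mul(Pow(Rational(80657, 39), -1), -50)) = Add(-3311207, Mul(Rational(39, 80657), -50)) = Add(-3311207, Rational(-1950, 80657)) = Rational(-267072024949, 80657)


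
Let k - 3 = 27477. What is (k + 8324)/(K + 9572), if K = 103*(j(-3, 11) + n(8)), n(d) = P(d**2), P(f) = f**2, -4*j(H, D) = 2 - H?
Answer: 143216/1725325 ≈ 0.083008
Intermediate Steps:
k = 27480 (k = 3 + 27477 = 27480)
j(H, D) = -1/2 + H/4 (j(H, D) = -(2 - H)/4 = -1/2 + H/4)
n(d) = d**4 (n(d) = (d**2)**2 = d**4)
K = 1687037/4 (K = 103*((-1/2 + (1/4)*(-3)) + 8**4) = 103*((-1/2 - 3/4) + 4096) = 103*(-5/4 + 4096) = 103*(16379/4) = 1687037/4 ≈ 4.2176e+5)
(k + 8324)/(K + 9572) = (27480 + 8324)/(1687037/4 + 9572) = 35804/(1725325/4) = 35804*(4/1725325) = 143216/1725325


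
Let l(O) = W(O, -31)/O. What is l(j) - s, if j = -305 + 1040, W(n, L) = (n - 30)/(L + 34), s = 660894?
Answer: -97151371/147 ≈ -6.6089e+5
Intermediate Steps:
W(n, L) = (-30 + n)/(34 + L)
j = 735
l(O) = (-10 + O/3)/O (l(O) = ((-30 + O)/(34 - 31))/O = ((-30 + O)/3)/O = (-10 + O/3)/O)
l(j) - s = (⅓)*(-30 + 735)/735 - 1*660894 = (⅓)*(1/735)*705 - 660894 = 47/147 - 660894 = -97151371/147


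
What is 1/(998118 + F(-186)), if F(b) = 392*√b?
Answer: 166353/166044687238 - 98*I*√186/249067030857 ≈ 1.0019e-6 - 5.3662e-9*I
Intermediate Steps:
1/(998118 + F(-186)) = 1/(998118 + 392*√(-186)) = 1/(998118 + 392*(I*√186)) = 1/(998118 + 392*I*√186)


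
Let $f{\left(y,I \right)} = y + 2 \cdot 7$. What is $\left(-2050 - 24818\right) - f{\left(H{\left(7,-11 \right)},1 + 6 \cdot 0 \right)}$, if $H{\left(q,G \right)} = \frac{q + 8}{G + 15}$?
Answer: $- \frac{107543}{4} \approx -26886.0$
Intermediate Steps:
$H{\left(q,G \right)} = \frac{8 + q}{15 + G}$
$f{\left(y,I \right)} = 14 + y$ ($f{\left(y,I \right)} = y + 14 = 14 + y$)
$\left(-2050 - 24818\right) - f{\left(H{\left(7,-11 \right)},1 + 6 \cdot 0 \right)} = \left(-2050 - 24818\right) - \left(14 + \frac{8 + 7}{15 - 11}\right) = -26868 - \left(14 + \frac{1}{4} \cdot 15\right) = -26868 - \left(14 + \frac{15}{4}\right) = -26868 - \frac{71}{4} = - \frac{107543}{4}$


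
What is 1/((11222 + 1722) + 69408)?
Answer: 1/82352 ≈ 1.2143e-5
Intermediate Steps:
1/((11222 + 1722) + 69408) = 1/(12944 + 69408) = 1/82352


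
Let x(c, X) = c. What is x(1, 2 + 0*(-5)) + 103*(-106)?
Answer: -10917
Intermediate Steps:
x(1, 2 + 0*(-5)) + 103*(-106) = 1 + 103*(-106) = 1 - 10918 = -10917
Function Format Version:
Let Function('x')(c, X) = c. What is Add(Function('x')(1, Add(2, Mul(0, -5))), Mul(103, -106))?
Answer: -10917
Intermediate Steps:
Add(Function('x')(1, Add(2, Mul(0, -5))), Mul(103, -106)) = Add(1, Mul(103, -106)) = Add(1, -10918) = -10917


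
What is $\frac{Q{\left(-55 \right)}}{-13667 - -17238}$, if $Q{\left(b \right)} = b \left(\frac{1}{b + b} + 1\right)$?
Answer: $- \frac{109}{7142} \approx -0.015262$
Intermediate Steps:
$Q{\left(b \right)} = b \left(1 + \frac{1}{2 b}\right)$ ($Q{\left(b \right)} = b \left(\frac{1}{2 b} + 1\right) = b \left(1 + \frac{1}{2 b}\right)$)
$\frac{Q{\left(-55 \right)}}{-13667 - -17238} = \frac{\frac{1}{2} - 55}{-13667 - -17238} = - \frac{109}{2 \left(-13667 + 17238\right)} = - \frac{109}{2 \cdot 3571} = \left(- \frac{109}{2}\right) \frac{1}{3571} = - \frac{109}{7142}$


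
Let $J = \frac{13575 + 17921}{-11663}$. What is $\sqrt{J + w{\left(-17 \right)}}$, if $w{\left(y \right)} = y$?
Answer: $\frac{i \sqrt{2679772521}}{11663} \approx 4.4385 i$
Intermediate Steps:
$J = - \frac{31496}{11663}$ ($J = 31496 \left(- \frac{1}{11663}\right) = - \frac{31496}{11663} \approx -2.7005$)
$\sqrt{J + w{\left(-17 \right)}} = \sqrt{- \frac{31496}{11663} - 17} = \sqrt{- \frac{229767}{11663}} = \frac{i \sqrt{2679772521}}{11663}$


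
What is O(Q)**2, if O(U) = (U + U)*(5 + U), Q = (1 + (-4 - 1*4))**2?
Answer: 28005264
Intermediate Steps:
Q = 49 (Q = (1 + (-4 - 4))**2 = (1 - 8)**2 = (-7)**2 = 49)
O(U) = 2*U*(5 + U) (O(U) = (2*U)*(5 + U) = 2*U*(5 + U))
O(Q)**2 = (2*49*(5 + 49))**2 = (2*49*54)**2 = 5292**2 = 28005264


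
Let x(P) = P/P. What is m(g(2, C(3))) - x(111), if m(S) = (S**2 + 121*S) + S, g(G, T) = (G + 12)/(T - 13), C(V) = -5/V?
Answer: -56407/484 ≈ -116.54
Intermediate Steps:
g(G, T) = (12 + G)/(-13 + T)
m(S) = S**2 + 122*S
x(P) = 1
m(g(2, C(3))) - x(111) = ((12 + 2)/(-13 - 5/3))*(122 + (12 + 2)/(-13 - 5/3)) - 1*1 = (14/(-13 - 5*1/3))*(122 + 14/(-13 - 5*1/3)) - 1 = (14/(-13 - 5/3))*(122 + 14/(-13 - 5/3)) - 1 = (14/(-44/3))*(122 + 14/(-44/3)) - 1 = (-3/44*14)*(122 - 3/44*14) - 1 = -21*(122 - 21/22)/22 - 1 = -21/22*2663/22 - 1 = -55923/484 - 1 = -56407/484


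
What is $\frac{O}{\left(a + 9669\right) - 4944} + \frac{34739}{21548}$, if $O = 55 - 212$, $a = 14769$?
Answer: $\frac{336909515}{210028356} \approx 1.6041$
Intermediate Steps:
$O = -157$ ($O = 55 - 212 = -157$)
$\frac{O}{\left(a + 9669\right) - 4944} + \frac{34739}{21548} = - \frac{157}{\left(14769 + 9669\right) - 4944} + \frac{34739}{21548} = - \frac{157}{24438 - 4944} + 34739 \cdot \frac{1}{21548} = - \frac{157}{19494} + \frac{34739}{21548} = \frac{336909515}{210028356}$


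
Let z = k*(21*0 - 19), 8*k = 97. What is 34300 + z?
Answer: 272557/8 ≈ 34070.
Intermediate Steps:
k = 97/8 (k = (1/8)*97 = 97/8 ≈ 12.125)
z = -1843/8 (z = 97*(21*0 - 19)/8 = 97*(0 - 19)/8 = (97/8)*(-19) = -1843/8 ≈ -230.38)
34300 + z = 34300 - 1843/8 = 272557/8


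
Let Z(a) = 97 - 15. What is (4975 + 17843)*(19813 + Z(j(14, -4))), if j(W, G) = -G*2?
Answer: 453964110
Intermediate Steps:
j(W, G) = -2*G
Z(a) = 82
(4975 + 17843)*(19813 + Z(j(14, -4))) = (4975 + 17843)*(19813 + 82) = 22818*19895 = 453964110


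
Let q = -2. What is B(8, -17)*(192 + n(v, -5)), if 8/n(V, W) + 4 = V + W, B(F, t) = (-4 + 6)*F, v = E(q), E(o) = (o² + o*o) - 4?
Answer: 15232/5 ≈ 3046.4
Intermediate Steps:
E(o) = -4 + 2*o² (E(o) = (o² + o²) - 4 = 2*o² - 4 = -4 + 2*o²)
v = 4 (v = -4 + 2*(-2)² = -4 + 2*4 = -4 + 8 = 4)
B(F, t) = 2*F
n(V, W) = 8/(-4 + V + W) (n(V, W) = 8/(-4 + (V + W)) = 8/(-4 + V + W))
B(8, -17)*(192 + n(v, -5)) = (2*8)*(192 + 8/(-4 + 4 - 5)) = 16*(192 + 8/(-5)) = 16*(192 + 8*(-⅕)) = 16*(192 - 8/5) = 16*(952/5) = 15232/5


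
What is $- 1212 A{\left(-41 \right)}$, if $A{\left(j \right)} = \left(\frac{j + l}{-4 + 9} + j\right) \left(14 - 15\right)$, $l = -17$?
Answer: $- \frac{318756}{5} \approx -63751.0$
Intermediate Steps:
$A{\left(j \right)} = \frac{17}{5} - \frac{6 j}{5}$ ($A{\left(j \right)} = \left(\frac{j - 17}{-4 + 9} + j\right) \left(14 - 15\right) = \left(\frac{-17 + j}{5} + j\right) \left(-1\right) = \left(\left(-17 + j\right) \frac{1}{5} + j\right) \left(-1\right) = \left(\left(- \frac{17}{5} + \frac{j}{5}\right) + j\right) \left(-1\right) = \left(- \frac{17}{5} + \frac{6 j}{5}\right) \left(-1\right) = \frac{17}{5} - \frac{6 j}{5}$)
$- 1212 A{\left(-41 \right)} = - 1212 \left(\frac{17}{5} - - \frac{246}{5}\right) = - 1212 \left(\frac{17}{5} + \frac{246}{5}\right) = \left(-1212\right) \frac{263}{5} = - \frac{318756}{5}$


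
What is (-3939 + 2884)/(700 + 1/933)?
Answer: -984315/653101 ≈ -1.5071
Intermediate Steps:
(-3939 + 2884)/(700 + 1/933) = -1055/(700 + 1/933) = -1055/653101/933 = -1055*933/653101 = -984315/653101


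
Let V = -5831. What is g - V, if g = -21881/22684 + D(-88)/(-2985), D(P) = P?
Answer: 394763837347/67711740 ≈ 5830.1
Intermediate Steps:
g = -63318593/67711740 (g = -21881/22684 - 88/(-2985) = -21881*1/22684 - 88*(-1/2985) = -21881/22684 + 88/2985 = -63318593/67711740 ≈ -0.93512)
g - V = -63318593/67711740 - 1*(-5831) = -63318593/67711740 + 5831 = 394763837347/67711740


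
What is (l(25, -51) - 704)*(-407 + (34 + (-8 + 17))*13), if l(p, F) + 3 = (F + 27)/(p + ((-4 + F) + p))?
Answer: -533672/5 ≈ -1.0673e+5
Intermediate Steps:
l(p, F) = -3 + (27 + F)/(-4 + F + 2*p) (l(p, F) = -3 + (F + 27)/(p + ((-4 + F) + p)) = -3 + (27 + F)/(p + (-4 + F + p)) = -3 + (27 + F)/(-4 + F + 2*p))
(l(25, -51) - 704)*(-407 + (34 + (-8 + 17))*13) = ((39 - 6*25 - 2*(-51))/(-4 - 51 + 2*25) - 704)*(-407 + (34 + (-8 + 17))*13) = ((39 - 150 + 102)/(-4 - 51 + 50) - 704)*(-407 + (34 + 9)*13) = (-9/(-5) - 704)*(-407 + 43*13) = (-1/5*(-9) - 704)*(-407 + 559) = (9/5 - 704)*152 = -3511/5*152 = -533672/5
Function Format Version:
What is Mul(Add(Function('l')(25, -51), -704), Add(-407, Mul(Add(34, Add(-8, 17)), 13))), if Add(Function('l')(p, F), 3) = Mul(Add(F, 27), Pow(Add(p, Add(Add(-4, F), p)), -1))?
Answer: Rational(-533672, 5) ≈ -1.0673e+5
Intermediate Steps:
Function('l')(p, F) = Add(-3, Mul(Pow(Add(-4, F, Mul(2, p)), -1), Add(27, F))) (Function('l')(p, F) = Add(-3, Mul(Add(F, 27), Pow(Add(p, Add(Add(-4, F), p)), -1))) = Add(-3, Mul(Add(27, F), Pow(Add(p, Add(-4, F, p)), -1))) = Add(-3, Mul(Add(27, F), Pow(Add(-4, F, Mul(2, p)), -1))) = Add(-3, Mul(Pow(Add(-4, F, Mul(2, p)), -1), Add(27, F))))
Mul(Add(Function('l')(25, -51), -704), Add(-407, Mul(Add(34, Add(-8, 17)), 13))) = Mul(Add(Mul(Pow(Add(-4, -51, Mul(2, 25)), -1), Add(39, Mul(-6, 25), Mul(-2, -51))), -704), Add(-407, Mul(Add(34, Add(-8, 17)), 13))) = Mul(Add(Mul(Pow(Add(-4, -51, 50), -1), Add(39, -150, 102)), -704), Add(-407, Mul(Add(34, 9), 13))) = Mul(Add(Mul(Pow(-5, -1), -9), -704), Add(-407, Mul(43, 13))) = Mul(Add(Mul(Rational(-1, 5), -9), -704), Add(-407, 559)) = Mul(Add(Rational(9, 5), -704), 152) = Mul(Rational(-3511, 5), 152) = Rational(-533672, 5)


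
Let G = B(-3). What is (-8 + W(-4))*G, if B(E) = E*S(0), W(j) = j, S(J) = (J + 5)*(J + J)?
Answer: 0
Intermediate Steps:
S(J) = 2*J*(5 + J) (S(J) = (5 + J)*(2*J) = 2*J*(5 + J))
B(E) = 0 (B(E) = E*(2*0*(5 + 0)) = E*(2*0*5) = E*0 = 0)
G = 0
(-8 + W(-4))*G = (-8 - 4)*0 = -12*0 = 0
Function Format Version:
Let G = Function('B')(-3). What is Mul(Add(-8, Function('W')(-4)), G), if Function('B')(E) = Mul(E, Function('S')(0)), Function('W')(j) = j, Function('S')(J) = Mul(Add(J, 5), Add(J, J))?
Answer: 0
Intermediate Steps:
Function('S')(J) = Mul(2, J, Add(5, J)) (Function('S')(J) = Mul(Add(5, J), Mul(2, J)) = Mul(2, J, Add(5, J)))
Function('B')(E) = 0 (Function('B')(E) = Mul(E, Mul(2, 0, Add(5, 0))) = Mul(E, Mul(2, 0, 5)) = Mul(E, 0) = 0)
G = 0
Mul(Add(-8, Function('W')(-4)), G) = Mul(Add(-8, -4), 0) = Mul(-12, 0) = 0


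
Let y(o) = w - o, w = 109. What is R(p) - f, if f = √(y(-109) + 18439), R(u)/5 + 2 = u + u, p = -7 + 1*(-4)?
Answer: -120 - 3*√2073 ≈ -256.59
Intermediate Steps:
p = -11 (p = -7 - 4 = -11)
y(o) = 109 - o
R(u) = -10 + 10*u (R(u) = -10 + 5*(u + u) = -10 + 5*(2*u) = -10 + 10*u)
f = 3*√2073 (f = √((109 - 1*(-109)) + 18439) = √((109 + 109) + 18439) = √(218 + 18439) = √18657 = 3*√2073 ≈ 136.59)
R(p) - f = (-10 + 10*(-11)) - 3*√2073 = (-10 - 110) - 3*√2073 = -120 - 3*√2073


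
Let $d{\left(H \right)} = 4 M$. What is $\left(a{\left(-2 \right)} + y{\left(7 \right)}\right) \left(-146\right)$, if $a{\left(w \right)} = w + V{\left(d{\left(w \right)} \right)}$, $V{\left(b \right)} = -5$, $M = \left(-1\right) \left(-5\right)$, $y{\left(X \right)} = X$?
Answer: $0$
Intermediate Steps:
$M = 5$
$d{\left(H \right)} = 20$ ($d{\left(H \right)} = 4 \cdot 5 = 20$)
$a{\left(w \right)} = -5 + w$ ($a{\left(w \right)} = w - 5 = -5 + w$)
$\left(a{\left(-2 \right)} + y{\left(7 \right)}\right) \left(-146\right) = \left(\left(-5 - 2\right) + 7\right) \left(-146\right) = \left(-7 + 7\right) \left(-146\right) = 0 \left(-146\right) = 0$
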